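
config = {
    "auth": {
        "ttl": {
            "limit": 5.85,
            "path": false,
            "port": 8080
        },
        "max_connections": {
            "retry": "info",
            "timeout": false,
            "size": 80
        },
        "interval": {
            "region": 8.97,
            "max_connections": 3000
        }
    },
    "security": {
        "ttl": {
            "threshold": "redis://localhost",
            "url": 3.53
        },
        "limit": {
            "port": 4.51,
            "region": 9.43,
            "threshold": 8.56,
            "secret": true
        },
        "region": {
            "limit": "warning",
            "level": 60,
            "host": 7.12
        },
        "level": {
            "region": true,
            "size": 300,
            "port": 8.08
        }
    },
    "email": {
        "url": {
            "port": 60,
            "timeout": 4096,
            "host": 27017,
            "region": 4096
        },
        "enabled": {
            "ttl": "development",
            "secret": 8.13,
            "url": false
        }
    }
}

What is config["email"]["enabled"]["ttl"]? "development"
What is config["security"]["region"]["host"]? 7.12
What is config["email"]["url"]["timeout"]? 4096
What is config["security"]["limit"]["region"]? 9.43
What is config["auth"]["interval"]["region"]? 8.97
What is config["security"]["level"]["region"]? True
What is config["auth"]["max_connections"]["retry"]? "info"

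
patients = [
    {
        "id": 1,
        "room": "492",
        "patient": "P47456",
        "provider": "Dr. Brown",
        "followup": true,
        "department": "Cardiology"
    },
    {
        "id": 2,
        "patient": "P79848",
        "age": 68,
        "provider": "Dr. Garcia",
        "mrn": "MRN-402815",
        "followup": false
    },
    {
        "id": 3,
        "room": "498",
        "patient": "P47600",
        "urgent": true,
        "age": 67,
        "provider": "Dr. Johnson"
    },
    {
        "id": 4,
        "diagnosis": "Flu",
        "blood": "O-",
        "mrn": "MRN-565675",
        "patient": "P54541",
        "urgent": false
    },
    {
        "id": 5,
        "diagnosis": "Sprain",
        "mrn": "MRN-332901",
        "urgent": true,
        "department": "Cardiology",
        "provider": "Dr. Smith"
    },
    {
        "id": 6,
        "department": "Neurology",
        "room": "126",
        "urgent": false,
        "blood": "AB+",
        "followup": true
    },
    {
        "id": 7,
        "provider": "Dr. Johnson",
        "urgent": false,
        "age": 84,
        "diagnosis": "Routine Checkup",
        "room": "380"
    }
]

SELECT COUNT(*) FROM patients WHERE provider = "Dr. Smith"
1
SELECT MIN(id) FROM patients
1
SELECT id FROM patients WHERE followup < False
[]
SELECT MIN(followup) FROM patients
False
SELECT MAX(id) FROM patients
7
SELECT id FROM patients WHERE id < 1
[]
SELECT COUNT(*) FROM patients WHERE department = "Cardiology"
2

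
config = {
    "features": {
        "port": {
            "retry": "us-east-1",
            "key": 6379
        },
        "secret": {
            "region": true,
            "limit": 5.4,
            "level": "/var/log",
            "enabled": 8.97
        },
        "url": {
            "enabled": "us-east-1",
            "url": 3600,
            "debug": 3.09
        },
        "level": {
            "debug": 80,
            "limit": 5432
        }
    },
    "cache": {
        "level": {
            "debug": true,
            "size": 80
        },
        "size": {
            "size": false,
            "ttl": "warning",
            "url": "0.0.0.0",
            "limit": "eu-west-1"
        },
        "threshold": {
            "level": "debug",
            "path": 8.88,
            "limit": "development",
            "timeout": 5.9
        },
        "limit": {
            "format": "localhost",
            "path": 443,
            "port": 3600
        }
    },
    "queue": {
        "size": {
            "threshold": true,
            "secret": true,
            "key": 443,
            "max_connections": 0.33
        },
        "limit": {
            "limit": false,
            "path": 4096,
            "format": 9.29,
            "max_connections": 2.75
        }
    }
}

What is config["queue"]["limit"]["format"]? 9.29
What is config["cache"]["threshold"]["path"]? 8.88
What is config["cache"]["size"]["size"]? False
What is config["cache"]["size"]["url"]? "0.0.0.0"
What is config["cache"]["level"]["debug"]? True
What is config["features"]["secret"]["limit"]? 5.4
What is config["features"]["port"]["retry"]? "us-east-1"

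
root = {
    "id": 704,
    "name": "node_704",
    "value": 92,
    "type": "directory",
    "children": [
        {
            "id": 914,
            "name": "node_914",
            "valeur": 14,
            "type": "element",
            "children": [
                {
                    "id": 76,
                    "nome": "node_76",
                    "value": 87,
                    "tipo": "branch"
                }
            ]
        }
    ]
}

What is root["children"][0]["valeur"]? 14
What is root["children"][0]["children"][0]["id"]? 76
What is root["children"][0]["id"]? 914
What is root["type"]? "directory"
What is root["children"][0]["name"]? "node_914"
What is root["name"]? "node_704"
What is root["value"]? 92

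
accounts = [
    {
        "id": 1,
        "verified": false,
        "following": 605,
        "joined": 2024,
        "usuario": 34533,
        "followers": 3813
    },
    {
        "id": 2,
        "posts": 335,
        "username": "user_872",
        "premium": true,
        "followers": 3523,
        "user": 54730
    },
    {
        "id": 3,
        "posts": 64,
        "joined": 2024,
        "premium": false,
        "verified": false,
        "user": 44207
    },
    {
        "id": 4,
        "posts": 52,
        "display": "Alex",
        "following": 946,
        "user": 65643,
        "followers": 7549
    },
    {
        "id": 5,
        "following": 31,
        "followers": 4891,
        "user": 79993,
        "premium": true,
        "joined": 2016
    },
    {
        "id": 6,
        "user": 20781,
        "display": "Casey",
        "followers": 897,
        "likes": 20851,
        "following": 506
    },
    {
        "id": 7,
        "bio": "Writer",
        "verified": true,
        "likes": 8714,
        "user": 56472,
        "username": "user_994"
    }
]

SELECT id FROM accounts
[1, 2, 3, 4, 5, 6, 7]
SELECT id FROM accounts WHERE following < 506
[5]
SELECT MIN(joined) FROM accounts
2016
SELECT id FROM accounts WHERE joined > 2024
[]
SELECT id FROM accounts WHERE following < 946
[1, 5, 6]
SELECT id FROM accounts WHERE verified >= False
[1, 3, 7]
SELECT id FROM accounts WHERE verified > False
[7]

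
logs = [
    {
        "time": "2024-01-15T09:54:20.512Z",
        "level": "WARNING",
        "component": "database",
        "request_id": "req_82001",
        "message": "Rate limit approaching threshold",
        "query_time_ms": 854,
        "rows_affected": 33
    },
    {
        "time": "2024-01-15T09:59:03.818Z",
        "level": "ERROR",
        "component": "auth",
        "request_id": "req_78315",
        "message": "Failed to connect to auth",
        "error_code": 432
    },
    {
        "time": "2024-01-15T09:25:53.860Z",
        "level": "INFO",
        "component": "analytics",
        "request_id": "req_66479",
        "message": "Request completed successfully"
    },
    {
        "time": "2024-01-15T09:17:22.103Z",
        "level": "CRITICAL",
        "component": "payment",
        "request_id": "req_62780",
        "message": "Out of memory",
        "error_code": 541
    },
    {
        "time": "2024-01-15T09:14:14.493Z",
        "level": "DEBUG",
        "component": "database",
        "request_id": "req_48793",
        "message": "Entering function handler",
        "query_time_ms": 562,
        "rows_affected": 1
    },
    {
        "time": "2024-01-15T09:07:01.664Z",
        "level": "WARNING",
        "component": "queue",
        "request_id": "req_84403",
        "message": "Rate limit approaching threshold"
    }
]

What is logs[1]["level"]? "ERROR"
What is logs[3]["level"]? "CRITICAL"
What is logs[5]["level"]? "WARNING"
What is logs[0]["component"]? "database"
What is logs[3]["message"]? "Out of memory"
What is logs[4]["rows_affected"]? 1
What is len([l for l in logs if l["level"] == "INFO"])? 1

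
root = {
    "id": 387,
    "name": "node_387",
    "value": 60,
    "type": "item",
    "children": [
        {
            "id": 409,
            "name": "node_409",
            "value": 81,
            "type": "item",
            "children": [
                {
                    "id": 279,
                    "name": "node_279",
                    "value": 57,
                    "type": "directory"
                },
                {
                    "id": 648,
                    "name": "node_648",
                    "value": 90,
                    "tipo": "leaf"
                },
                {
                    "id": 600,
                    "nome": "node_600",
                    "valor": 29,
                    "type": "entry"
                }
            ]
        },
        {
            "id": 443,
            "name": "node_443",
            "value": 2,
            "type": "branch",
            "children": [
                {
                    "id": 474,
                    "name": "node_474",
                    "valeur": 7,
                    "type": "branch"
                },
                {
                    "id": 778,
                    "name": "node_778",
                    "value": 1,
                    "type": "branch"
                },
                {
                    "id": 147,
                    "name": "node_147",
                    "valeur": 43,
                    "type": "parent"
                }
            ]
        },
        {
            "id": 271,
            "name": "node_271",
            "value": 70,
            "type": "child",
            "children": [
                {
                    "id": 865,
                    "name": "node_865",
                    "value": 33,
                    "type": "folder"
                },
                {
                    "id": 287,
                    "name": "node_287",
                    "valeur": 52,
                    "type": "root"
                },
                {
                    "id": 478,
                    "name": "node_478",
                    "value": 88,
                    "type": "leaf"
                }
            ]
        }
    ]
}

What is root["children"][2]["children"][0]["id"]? 865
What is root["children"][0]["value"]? 81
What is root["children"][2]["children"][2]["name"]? "node_478"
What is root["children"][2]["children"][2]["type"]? "leaf"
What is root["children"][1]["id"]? 443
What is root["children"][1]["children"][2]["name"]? "node_147"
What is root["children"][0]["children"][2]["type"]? "entry"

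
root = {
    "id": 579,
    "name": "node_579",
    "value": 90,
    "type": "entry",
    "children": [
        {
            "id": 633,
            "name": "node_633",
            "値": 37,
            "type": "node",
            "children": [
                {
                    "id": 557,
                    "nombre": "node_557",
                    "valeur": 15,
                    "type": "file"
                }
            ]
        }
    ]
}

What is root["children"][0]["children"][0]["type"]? "file"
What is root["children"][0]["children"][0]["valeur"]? 15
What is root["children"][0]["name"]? "node_633"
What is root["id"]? 579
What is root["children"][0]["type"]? "node"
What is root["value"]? 90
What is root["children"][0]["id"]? 633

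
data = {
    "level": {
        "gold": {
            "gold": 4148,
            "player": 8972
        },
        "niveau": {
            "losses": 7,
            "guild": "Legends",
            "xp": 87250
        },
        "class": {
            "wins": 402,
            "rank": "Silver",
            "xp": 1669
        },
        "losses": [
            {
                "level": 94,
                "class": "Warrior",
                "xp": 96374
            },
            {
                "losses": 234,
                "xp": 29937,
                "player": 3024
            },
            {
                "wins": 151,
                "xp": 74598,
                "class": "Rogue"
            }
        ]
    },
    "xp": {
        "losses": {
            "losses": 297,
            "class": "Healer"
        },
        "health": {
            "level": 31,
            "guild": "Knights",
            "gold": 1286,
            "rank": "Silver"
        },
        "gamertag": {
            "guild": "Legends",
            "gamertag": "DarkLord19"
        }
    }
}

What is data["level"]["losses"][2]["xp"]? 74598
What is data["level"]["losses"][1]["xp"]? 29937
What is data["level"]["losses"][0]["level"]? 94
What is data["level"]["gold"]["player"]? 8972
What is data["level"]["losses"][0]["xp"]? 96374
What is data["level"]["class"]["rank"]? "Silver"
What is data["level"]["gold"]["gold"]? 4148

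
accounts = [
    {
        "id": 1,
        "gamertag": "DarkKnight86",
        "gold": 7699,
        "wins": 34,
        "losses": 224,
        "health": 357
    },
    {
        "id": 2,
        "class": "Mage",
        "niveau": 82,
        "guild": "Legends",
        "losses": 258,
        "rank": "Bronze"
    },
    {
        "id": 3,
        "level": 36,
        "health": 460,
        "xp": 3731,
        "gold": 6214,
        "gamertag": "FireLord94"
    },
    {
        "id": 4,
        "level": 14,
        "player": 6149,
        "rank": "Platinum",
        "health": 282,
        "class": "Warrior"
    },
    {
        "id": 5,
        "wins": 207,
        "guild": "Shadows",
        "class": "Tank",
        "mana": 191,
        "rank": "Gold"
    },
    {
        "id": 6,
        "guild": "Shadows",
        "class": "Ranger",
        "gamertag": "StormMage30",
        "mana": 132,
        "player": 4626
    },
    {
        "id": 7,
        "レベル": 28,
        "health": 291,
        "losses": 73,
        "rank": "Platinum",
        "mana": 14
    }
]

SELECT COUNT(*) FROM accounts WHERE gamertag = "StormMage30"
1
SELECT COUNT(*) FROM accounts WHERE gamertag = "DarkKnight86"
1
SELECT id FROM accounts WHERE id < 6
[1, 2, 3, 4, 5]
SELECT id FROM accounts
[1, 2, 3, 4, 5, 6, 7]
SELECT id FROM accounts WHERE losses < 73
[]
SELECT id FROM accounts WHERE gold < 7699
[3]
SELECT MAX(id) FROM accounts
7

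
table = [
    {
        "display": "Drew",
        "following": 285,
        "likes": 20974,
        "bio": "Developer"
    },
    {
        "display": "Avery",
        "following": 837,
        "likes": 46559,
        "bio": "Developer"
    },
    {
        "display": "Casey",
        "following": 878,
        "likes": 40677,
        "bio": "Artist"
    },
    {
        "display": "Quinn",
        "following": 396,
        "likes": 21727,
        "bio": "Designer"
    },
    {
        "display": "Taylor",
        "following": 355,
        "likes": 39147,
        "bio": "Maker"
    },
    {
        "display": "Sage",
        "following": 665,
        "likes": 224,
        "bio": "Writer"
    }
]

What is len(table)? 6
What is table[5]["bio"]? "Writer"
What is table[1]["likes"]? 46559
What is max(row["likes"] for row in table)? 46559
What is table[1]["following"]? 837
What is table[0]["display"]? "Drew"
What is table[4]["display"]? "Taylor"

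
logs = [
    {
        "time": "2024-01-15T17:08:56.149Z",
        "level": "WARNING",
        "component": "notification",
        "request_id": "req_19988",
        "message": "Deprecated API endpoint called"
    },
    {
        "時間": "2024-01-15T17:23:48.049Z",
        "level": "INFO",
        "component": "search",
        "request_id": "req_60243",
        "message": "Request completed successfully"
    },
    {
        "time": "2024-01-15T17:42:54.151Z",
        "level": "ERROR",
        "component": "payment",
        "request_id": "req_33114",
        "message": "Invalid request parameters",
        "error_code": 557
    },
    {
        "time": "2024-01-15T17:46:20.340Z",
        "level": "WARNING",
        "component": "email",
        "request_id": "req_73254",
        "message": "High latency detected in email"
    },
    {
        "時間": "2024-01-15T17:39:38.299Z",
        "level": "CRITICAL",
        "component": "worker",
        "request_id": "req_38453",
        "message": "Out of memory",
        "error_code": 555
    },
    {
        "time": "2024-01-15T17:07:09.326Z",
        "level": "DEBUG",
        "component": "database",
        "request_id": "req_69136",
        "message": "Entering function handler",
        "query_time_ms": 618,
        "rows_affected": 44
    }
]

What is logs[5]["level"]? "DEBUG"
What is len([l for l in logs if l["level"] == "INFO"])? 1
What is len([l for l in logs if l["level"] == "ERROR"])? 1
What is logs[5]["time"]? "2024-01-15T17:07:09.326Z"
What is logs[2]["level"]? "ERROR"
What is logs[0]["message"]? "Deprecated API endpoint called"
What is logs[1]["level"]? "INFO"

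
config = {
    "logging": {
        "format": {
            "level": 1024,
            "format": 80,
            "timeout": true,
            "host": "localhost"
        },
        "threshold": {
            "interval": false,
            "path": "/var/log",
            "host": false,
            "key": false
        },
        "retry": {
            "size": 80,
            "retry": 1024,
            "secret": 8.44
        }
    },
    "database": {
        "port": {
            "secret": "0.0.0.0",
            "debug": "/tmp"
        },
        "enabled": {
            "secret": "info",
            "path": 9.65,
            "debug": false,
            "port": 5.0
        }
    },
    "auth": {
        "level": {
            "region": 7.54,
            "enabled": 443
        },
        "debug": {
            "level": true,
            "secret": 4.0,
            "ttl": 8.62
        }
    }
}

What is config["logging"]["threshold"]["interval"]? False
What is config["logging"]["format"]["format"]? 80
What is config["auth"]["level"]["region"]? 7.54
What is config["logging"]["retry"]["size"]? 80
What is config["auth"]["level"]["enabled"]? 443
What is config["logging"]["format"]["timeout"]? True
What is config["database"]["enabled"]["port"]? 5.0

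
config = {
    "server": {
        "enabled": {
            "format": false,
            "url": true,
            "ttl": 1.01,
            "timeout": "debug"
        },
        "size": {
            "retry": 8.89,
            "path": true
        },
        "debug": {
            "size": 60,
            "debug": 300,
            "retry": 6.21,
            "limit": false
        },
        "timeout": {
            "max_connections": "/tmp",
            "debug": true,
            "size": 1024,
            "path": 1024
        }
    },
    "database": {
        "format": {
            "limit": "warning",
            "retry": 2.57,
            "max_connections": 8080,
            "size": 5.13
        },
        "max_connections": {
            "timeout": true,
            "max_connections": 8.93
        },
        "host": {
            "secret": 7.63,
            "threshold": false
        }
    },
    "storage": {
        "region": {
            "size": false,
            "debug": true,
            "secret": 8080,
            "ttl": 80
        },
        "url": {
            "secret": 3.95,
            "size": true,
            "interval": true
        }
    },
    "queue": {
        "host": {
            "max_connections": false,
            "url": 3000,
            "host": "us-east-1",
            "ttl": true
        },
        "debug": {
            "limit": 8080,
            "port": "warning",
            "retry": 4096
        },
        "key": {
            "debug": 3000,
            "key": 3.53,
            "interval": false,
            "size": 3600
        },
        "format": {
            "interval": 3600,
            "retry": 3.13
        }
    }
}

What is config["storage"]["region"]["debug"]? True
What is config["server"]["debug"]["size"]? 60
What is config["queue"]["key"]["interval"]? False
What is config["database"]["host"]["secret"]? 7.63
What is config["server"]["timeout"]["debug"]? True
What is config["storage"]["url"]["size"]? True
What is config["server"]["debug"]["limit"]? False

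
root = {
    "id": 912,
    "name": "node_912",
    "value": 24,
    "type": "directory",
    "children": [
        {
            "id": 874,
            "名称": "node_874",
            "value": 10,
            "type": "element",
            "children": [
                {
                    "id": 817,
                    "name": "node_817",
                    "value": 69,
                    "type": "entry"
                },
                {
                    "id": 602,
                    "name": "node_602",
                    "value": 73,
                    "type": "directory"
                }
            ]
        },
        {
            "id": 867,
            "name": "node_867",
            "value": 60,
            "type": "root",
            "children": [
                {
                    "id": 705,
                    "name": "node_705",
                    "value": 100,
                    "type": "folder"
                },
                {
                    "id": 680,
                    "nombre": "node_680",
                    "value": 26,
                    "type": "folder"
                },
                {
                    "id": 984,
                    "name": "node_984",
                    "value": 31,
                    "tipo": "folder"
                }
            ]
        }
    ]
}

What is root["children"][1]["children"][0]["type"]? "folder"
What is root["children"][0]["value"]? 10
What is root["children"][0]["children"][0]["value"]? 69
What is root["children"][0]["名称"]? "node_874"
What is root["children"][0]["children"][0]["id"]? 817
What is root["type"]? "directory"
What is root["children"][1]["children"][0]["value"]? 100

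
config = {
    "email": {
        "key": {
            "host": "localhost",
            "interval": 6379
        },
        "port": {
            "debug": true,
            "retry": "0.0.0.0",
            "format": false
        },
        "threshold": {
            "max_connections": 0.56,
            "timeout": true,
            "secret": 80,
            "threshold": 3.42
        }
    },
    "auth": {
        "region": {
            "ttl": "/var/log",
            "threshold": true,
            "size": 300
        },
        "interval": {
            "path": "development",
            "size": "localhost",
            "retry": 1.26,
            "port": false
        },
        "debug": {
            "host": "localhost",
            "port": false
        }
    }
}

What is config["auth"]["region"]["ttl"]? "/var/log"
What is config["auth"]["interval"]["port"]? False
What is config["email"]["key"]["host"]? "localhost"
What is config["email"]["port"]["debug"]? True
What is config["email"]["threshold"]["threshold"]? 3.42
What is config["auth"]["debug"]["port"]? False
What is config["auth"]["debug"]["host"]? "localhost"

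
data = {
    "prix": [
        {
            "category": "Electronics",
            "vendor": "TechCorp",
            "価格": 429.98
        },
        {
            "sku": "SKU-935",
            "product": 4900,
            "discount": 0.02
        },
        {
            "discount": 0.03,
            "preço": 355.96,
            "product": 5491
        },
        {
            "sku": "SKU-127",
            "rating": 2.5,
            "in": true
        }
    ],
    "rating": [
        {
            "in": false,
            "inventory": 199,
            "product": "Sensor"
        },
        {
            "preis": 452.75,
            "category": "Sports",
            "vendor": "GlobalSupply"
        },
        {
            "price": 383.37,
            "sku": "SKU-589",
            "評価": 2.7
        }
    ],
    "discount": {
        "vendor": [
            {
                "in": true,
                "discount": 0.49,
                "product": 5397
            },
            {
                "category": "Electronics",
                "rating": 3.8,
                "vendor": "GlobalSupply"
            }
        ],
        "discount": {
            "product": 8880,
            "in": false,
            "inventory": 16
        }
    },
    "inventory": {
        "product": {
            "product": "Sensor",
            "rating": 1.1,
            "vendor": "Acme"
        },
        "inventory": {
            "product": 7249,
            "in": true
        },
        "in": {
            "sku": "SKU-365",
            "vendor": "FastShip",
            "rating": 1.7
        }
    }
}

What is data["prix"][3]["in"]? True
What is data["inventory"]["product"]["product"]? "Sensor"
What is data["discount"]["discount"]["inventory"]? 16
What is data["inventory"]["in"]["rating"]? 1.7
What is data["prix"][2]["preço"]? 355.96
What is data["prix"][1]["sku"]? "SKU-935"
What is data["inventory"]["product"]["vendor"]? "Acme"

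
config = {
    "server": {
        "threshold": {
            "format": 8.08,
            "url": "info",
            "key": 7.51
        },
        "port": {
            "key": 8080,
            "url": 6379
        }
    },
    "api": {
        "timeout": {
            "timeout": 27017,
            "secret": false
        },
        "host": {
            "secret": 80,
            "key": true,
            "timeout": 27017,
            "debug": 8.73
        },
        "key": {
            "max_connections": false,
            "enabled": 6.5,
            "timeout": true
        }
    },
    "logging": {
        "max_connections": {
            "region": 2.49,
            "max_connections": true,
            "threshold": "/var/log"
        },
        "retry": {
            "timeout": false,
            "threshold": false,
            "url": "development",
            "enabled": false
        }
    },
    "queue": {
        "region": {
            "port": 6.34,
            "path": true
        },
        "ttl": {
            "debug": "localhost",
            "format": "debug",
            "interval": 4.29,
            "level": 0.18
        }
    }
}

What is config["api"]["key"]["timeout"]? True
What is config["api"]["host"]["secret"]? 80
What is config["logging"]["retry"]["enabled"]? False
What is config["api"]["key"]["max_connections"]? False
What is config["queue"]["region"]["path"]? True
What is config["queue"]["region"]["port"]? 6.34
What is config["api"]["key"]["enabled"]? 6.5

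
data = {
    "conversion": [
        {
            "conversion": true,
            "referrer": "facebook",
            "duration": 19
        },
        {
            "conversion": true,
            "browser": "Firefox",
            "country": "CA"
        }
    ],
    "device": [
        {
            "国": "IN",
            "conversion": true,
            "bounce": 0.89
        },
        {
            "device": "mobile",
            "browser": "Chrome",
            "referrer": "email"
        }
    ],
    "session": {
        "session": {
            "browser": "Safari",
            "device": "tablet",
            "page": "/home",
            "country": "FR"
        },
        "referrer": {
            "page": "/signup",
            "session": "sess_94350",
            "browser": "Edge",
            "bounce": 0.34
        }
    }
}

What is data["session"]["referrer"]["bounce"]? 0.34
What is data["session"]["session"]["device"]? "tablet"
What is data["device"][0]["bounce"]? 0.89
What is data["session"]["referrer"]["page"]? "/signup"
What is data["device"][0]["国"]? "IN"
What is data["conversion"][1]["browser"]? "Firefox"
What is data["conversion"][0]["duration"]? 19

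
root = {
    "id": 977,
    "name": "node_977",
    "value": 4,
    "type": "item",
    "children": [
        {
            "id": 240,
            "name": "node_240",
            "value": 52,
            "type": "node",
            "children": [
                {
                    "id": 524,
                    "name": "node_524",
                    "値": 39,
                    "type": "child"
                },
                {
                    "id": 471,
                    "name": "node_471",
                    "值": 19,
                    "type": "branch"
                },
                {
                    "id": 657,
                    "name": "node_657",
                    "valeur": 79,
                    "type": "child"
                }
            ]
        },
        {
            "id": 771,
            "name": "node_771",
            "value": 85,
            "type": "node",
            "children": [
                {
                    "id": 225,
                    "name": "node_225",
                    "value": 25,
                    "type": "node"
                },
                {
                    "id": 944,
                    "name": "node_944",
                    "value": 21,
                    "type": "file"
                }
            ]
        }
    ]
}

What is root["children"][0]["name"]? "node_240"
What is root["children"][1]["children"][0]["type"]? "node"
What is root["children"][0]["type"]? "node"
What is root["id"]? 977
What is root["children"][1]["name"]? "node_771"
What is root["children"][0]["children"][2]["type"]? "child"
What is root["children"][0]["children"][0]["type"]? "child"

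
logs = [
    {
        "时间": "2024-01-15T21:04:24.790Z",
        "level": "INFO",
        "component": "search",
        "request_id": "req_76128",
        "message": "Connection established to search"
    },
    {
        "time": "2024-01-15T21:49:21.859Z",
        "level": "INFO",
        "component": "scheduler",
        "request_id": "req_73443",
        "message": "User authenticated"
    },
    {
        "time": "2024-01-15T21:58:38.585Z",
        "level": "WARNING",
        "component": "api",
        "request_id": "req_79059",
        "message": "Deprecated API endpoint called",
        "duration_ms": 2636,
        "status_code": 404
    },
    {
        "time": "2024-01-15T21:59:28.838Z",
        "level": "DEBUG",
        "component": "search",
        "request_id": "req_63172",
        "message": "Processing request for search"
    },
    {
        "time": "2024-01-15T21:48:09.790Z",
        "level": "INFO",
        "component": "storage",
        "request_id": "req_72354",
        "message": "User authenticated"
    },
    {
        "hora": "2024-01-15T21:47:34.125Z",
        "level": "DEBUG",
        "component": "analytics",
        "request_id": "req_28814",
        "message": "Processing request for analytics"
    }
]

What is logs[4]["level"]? "INFO"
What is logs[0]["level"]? "INFO"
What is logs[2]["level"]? "WARNING"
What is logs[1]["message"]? "User authenticated"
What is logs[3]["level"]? "DEBUG"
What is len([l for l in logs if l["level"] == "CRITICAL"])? 0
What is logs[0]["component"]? "search"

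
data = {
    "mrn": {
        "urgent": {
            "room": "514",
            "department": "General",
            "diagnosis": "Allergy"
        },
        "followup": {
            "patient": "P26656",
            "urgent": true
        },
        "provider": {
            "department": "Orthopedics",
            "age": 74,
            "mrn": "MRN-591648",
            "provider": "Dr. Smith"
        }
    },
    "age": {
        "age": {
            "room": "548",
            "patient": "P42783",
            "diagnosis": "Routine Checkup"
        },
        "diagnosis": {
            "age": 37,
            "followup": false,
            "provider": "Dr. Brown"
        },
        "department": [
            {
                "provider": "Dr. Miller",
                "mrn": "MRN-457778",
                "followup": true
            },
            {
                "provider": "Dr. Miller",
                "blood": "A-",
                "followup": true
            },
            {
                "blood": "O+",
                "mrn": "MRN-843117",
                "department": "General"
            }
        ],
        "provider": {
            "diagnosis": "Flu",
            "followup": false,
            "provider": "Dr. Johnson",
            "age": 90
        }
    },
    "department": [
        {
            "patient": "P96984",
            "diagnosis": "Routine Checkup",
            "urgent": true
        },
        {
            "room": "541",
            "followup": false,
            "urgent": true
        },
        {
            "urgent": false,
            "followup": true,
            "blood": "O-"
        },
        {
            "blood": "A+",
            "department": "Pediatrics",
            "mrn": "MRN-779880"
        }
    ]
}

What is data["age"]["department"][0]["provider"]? "Dr. Miller"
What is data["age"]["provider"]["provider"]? "Dr. Johnson"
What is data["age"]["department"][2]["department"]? "General"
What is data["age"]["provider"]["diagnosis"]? "Flu"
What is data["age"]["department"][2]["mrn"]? "MRN-843117"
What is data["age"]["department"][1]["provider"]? "Dr. Miller"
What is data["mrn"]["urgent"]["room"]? "514"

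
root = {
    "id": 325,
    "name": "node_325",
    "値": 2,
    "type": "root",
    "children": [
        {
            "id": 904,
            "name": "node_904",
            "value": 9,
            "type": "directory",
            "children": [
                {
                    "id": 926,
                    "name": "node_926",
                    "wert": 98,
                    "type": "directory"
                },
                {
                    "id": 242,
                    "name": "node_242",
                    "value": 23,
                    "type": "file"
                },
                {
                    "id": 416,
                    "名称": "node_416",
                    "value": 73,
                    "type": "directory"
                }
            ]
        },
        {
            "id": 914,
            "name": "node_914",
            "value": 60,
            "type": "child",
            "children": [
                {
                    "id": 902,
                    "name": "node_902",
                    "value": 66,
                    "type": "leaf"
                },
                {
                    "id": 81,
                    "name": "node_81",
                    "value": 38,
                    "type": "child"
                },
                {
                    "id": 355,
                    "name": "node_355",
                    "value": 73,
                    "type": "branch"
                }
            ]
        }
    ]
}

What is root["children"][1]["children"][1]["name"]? "node_81"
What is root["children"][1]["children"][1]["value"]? 38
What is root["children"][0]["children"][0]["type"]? "directory"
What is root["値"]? 2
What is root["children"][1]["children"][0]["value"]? 66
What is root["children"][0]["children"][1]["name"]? "node_242"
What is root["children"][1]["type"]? "child"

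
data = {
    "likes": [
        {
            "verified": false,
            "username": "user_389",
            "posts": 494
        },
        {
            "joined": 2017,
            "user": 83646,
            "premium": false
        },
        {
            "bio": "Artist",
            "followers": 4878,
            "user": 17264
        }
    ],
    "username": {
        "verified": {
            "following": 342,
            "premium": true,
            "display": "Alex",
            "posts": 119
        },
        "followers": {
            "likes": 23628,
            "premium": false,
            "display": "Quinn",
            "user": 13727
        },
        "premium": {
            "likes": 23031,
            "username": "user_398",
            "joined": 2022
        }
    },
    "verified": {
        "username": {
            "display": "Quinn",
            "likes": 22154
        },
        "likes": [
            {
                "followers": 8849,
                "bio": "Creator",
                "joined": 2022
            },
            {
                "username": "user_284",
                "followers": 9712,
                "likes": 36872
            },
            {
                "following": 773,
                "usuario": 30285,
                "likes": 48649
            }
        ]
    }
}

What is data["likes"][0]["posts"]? 494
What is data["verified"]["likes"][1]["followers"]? 9712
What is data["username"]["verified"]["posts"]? 119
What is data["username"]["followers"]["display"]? "Quinn"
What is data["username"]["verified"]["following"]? 342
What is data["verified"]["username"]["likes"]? 22154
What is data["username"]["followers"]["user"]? 13727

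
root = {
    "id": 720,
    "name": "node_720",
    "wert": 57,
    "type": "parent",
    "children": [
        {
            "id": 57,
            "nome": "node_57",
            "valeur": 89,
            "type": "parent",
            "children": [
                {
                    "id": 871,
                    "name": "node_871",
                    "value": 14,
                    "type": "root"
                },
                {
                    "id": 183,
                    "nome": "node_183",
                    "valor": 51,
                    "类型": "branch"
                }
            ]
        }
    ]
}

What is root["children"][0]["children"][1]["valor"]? 51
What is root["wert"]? 57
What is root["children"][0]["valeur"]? 89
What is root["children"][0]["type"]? "parent"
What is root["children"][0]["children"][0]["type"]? "root"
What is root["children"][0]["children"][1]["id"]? 183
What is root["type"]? "parent"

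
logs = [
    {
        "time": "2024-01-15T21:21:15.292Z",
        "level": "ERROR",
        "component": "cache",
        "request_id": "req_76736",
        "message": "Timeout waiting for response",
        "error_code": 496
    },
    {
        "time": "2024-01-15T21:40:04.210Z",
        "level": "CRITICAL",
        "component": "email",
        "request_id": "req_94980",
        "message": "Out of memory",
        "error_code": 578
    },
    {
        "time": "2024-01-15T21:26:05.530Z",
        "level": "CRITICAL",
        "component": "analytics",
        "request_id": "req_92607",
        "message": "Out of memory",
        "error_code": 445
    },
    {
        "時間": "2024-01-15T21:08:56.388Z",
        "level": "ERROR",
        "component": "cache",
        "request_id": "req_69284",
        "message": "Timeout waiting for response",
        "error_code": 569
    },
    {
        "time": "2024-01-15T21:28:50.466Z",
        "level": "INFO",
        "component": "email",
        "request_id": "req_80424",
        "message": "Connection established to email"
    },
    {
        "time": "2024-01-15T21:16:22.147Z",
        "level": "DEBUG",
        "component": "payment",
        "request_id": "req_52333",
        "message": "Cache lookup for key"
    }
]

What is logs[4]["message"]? "Connection established to email"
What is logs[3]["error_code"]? 569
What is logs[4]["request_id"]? "req_80424"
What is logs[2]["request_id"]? "req_92607"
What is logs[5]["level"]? "DEBUG"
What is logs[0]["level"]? "ERROR"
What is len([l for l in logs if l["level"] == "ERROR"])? 2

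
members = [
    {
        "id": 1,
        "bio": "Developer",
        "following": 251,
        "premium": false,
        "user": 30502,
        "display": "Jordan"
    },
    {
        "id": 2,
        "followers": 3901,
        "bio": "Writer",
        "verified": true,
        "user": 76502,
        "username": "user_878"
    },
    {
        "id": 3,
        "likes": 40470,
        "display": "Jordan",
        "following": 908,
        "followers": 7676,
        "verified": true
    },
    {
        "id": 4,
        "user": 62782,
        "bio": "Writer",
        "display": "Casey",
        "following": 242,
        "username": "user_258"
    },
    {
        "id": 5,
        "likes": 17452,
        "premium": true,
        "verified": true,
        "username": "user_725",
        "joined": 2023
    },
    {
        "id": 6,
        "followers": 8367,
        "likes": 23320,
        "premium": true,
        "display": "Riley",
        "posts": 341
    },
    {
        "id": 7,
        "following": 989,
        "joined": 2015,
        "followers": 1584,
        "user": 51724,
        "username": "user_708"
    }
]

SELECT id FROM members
[1, 2, 3, 4, 5, 6, 7]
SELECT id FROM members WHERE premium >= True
[5, 6]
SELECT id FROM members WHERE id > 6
[7]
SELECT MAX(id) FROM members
7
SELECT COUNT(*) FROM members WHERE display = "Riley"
1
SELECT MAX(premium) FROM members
True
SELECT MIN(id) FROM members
1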